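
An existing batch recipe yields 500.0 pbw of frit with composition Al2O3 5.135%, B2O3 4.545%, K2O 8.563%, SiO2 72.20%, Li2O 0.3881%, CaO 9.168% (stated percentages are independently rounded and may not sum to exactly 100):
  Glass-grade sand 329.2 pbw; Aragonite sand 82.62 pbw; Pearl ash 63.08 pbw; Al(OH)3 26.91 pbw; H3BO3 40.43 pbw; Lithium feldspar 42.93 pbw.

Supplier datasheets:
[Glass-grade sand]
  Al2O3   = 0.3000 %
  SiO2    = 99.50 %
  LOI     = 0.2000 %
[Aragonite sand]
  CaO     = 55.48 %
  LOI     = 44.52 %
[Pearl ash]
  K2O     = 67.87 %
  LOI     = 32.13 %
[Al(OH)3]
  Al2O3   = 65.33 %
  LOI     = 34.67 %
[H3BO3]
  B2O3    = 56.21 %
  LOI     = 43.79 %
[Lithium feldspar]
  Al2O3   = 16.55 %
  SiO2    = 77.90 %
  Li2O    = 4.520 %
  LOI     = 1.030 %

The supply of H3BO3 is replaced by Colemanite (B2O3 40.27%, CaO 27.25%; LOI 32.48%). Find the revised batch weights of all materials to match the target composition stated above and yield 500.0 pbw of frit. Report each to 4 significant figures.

Intermediates are printed, rounded to 4 significant figures, in the working — all internal work holds exact precision in all steps — each reported number carries a single rounding — all derived quantities (yield, the totals, net glass mass, ignition loss, the six compositions) are rebuilt at full float precision from the weighed amounts per 500.0 pbw of glass as they appear in the question or the answer.
Target oxide masses per 500.0 pbw frit:
  Al2O3: 5.135% × 500.0 = 25.68 pbw
  B2O3: 4.545% × 500.0 = 22.72 pbw
  K2O: 8.563% × 500.0 = 42.82 pbw
  SiO2: 72.20% × 500.0 = 361.0 pbw
  Li2O: 0.3881% × 500.0 = 1.940 pbw
  CaO: 9.168% × 500.0 = 45.84 pbw
Mass-balance tally per oxide per the reported batch figures, per the basis as stated (summed amounts equal target values once rounding is allowed for):
  Al2O3: 329.2·0.003000 + 26.91·0.6533 + 42.93·0.1655 = 25.67 pbw (target 25.68 pbw)
  B2O3: 56.43·0.4027 = 22.72 pbw (target 22.72 pbw)
  K2O: 63.08·0.6787 = 42.81 pbw (target 42.82 pbw)
  SiO2: 329.2·0.9950 + 42.93·0.7790 = 361.0 pbw (target 361.0 pbw)
  Li2O: 42.93·0.04520 = 1.940 pbw (target 1.940 pbw)
  CaO: 54.91·0.5548 + 56.43·0.2725 = 45.84 pbw (target 45.84 pbw)
Glass mass check: total charge less LOI = 500.0 pbw (the Σ of target masses is 500.0 pbw; against the stated basis, 500.0 pbw — a pure rounding effect).
Batch total: Σ batch = 573.5 pbw; LOI loss = Σ batch·LOI = 73.47 pbw; yield: glass divided by total = 87.19%.

Revised batch per 500.0 pbw frit:
  Glass-grade sand: 329.2 pbw
  Aragonite sand: 54.91 pbw
  Pearl ash: 63.08 pbw
  Al(OH)3: 26.91 pbw
  Colemanite: 56.43 pbw
  Lithium feldspar: 42.93 pbw
Total batch = 573.5 pbw; LOI loss = 73.47 pbw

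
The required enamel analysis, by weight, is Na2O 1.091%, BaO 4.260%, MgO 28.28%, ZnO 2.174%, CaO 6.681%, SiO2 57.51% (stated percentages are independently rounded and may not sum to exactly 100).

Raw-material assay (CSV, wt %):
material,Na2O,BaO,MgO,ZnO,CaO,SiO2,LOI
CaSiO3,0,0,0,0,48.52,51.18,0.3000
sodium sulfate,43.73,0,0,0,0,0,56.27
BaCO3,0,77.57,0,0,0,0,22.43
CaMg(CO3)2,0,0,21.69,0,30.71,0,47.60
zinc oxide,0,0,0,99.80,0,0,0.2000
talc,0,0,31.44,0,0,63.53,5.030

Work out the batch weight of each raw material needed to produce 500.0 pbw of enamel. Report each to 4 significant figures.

Every computation carries full float precision in all steps — mid-chain values are shown rounded to four significant figures when written out; a single rounding completes each reported number; all derived quantities, which include totals, yield, six oxide percentages, glass mass, ignition loss, are re-derived at full precision, as quoted within the question or the answer, using the weight values on 500.0 pbw of glass.
Oxide mass targets, per 500.0 pbw enamel:
  Na2O: 1.091% × 500.0 = 5.455 pbw
  BaO: 4.260% × 500.0 = 21.30 pbw
  MgO: 28.28% × 500.0 = 141.4 pbw
  ZnO: 2.174% × 500.0 = 10.87 pbw
  CaO: 6.681% × 500.0 = 33.40 pbw
  SiO2: 57.51% × 500.0 = 287.6 pbw
Verifying the oxide balance on the weights just shown, versus the basis set out (target by target, the sums agree up to rounding of the answer):
  Na2O: 12.47·0.4373 = 5.453 pbw (target 5.455 pbw)
  BaO: 27.46·0.7757 = 21.30 pbw (target 21.30 pbw)
  MgO: 43.83·0.2169 + 419.5·0.3144 = 141.4 pbw (target 141.4 pbw)
  ZnO: 10.89·0.9980 = 10.87 pbw (target 10.87 pbw)
  CaO: 41.11·0.4852 + 43.83·0.3071 = 33.41 pbw (target 33.40 pbw)
  SiO2: 41.11·0.5118 + 419.5·0.6353 = 287.5 pbw (target 287.6 pbw)
Glass-mass sanity pass: total charge less LOI = 500.0 pbw (summing oxide targets gives 500.0 pbw; the stated basis being 500.0 pbw — gaps are rounding artifacts).
Batch grand total — Σ batch = 555.3 pbw; loss to ignition Σ batch·LOI = 55.29 pbw; the yield ratio, glass ÷ batch: 90.04%.

Batch per 500.0 pbw enamel:
  CaSiO3: 41.11 pbw
  sodium sulfate: 12.47 pbw
  BaCO3: 27.46 pbw
  CaMg(CO3)2: 43.83 pbw
  zinc oxide: 10.89 pbw
  talc: 419.5 pbw
Total batch = 555.3 pbw; LOI loss = 55.29 pbw; yield = 90.04%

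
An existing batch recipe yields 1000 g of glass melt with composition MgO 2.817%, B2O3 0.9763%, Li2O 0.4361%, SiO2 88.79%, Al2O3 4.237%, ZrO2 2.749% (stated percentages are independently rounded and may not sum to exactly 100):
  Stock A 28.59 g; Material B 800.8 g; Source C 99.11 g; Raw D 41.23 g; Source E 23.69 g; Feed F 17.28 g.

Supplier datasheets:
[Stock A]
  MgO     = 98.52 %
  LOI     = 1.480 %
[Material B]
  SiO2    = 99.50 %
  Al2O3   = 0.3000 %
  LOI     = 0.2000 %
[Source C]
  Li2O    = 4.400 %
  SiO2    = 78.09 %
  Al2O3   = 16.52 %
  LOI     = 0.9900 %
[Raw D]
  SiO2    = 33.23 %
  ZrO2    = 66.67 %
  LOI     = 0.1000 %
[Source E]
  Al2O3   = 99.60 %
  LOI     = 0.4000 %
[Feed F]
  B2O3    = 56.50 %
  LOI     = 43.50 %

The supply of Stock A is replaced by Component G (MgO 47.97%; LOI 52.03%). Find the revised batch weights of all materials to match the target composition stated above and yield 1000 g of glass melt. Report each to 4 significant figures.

Full precision is kept in all steps. Intermediates appear rounded to 4 significant digits. Each reported figure carries a single rounding — derived quantities, which include glass mass, ignition loss, six oxide percentages, the yield, the totals, are carried in exact precision, precisely as stated by problem or answer, from the weighed amounts at 1000 g of glass.
The oxide mass targets at 1000 g glass melt:
  MgO: 2.817% × 1000 = 28.17 g
  B2O3: 0.9763% × 1000 = 9.763 g
  Li2O: 0.4361% × 1000 = 4.361 g
  SiO2: 88.79% × 1000 = 887.9 g
  Al2O3: 4.237% × 1000 = 42.37 g
  ZrO2: 2.749% × 1000 = 27.49 g
Mass-balance tally per oxide using the reported weights, under the basis named above (summed amounts equal target values up to rounding of the answer):
  MgO: 58.72·0.4797 = 28.17 g (target 28.17 g)
  B2O3: 17.28·0.5650 = 9.763 g (target 9.763 g)
  Li2O: 99.11·0.04400 = 4.361 g (target 4.361 g)
  SiO2: 800.8·0.9950 + 99.11·0.7809 + 41.23·0.3323 = 887.9 g (target 887.9 g)
  Al2O3: 800.8·0.003000 + 99.11·0.1652 + 23.69·0.9960 = 42.37 g (target 42.37 g)
  ZrO2: 41.23·0.6667 = 27.49 g (target 27.49 g)
Glass mass check: whole batch net of LOI = 1000 g (targets for the oxides total 1000 g; the stated basis being 1000 g — any gap is answer rounding).
Batch grand total — Σ batch = 1041 g; LOI loss = Σ batch·LOI = 40.79 g; glass ÷ batch gives a yield of 96.08%.

Revised batch per 1000 g glass melt:
  Component G: 58.72 g
  Material B: 800.8 g
  Source C: 99.11 g
  Raw D: 41.23 g
  Source E: 23.69 g
  Feed F: 17.28 g
Total batch = 1041 g; LOI loss = 40.79 g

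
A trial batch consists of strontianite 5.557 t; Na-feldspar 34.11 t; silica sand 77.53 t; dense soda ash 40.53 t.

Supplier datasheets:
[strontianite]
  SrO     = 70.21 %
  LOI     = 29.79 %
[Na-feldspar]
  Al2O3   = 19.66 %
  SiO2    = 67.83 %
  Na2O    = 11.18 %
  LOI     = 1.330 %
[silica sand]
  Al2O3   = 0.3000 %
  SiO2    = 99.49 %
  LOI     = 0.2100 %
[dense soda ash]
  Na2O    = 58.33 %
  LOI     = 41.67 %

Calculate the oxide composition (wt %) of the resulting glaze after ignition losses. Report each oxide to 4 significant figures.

Glass mass = 138.6 t (batch 157.7 − LOI 19.16).
Composition: Al2O3 5.007%, SiO2 72.36%, Na2O 19.81%, SrO 2.816%

All arithmetic runs at full float precision through the solve; values along the way appear (rounded to 4 significant digits) in the printout. A single rounding produces each reported result — derived quantities, which include four oxide percentages, glass mass, totals, the yield, LOI, are rebuilt in full precision, exactly as printed in the problem or the answer, starting from the weights at 138.6 t of glass.
Oxide-by-oxide delivered mass:
  Al2O3: 34.11·0.1966 + 77.53·0.003000 = 6.939 t
  SiO2: 34.11·0.6783 + 77.53·0.9949 = 100.3 t
  Na2O: 34.11·0.1118 + 40.53·0.5833 = 27.45 t
  SrO: 5.557·0.7021 = 3.902 t
LOI: 5.557·0.2979 + 34.11·0.01330 + 77.53·0.002100 + 40.53·0.4167 = 19.16 t
Glass = total batch minus LOI = 157.7 − 19.16 = 138.6 t (matching Σ of the oxides)
wt % = 100 × oxide mass / glass mass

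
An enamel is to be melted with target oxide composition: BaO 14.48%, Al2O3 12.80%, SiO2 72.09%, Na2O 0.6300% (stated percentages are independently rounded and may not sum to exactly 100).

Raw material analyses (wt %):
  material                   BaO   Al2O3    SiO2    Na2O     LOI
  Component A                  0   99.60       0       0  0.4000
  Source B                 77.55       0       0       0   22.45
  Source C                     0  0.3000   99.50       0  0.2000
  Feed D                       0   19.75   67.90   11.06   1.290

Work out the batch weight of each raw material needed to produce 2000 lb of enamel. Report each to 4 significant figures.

In-progress results are shown rounded to four significant digits within the worked lines. The whole derivation carries exact precision in every operation — exactly one rounding lands on each reported figure. The derived quantities (the totals, glass mass, yield, ignition loss, four oxide percentages) are computed in full precision from the batch weights on 2000 lb of glass as given in the question or the answer.
Target oxide masses per 2000 lb enamel:
  BaO: 14.48% × 2000 = 289.6 lb
  Al2O3: 12.80% × 2000 = 256.0 lb
  SiO2: 72.09% × 2000 = 1442 lb
  Na2O: 0.6300% × 2000 = 12.60 lb
A balance pass over the oxides, working from each reported weight, relative to the basis at hand (oxide sums agree with the targets up to rounding of the answer):
  BaO: 373.4·0.7755 = 289.6 lb (target 289.6 lb)
  Al2O3: 230.3·0.9960 + 1371·0.003000 + 113.9·0.1975 = 256.0 lb (target 256.0 lb)
  SiO2: 1371·0.9950 + 113.9·0.6790 = 1441 lb (target 1442 lb)
  Na2O: 113.9·0.1106 = 12.60 lb (target 12.60 lb)
Glass mass check: the batch minus its LOI: 2000 lb (targets for the oxides total 2000 lb; with the basis standing at 2000 lb — deltas are rounding alone).
Summing the batch: Σ batch = 2089 lb; LOI removed, Σ of batch·LOI: 88.96 lb; yield, glass over the total, = 95.74%.

Batch per 2000 lb enamel:
  Component A: 230.3 lb
  Source B: 373.4 lb
  Source C: 1371 lb
  Feed D: 113.9 lb
Total batch = 2089 lb; LOI loss = 88.96 lb; yield = 95.74%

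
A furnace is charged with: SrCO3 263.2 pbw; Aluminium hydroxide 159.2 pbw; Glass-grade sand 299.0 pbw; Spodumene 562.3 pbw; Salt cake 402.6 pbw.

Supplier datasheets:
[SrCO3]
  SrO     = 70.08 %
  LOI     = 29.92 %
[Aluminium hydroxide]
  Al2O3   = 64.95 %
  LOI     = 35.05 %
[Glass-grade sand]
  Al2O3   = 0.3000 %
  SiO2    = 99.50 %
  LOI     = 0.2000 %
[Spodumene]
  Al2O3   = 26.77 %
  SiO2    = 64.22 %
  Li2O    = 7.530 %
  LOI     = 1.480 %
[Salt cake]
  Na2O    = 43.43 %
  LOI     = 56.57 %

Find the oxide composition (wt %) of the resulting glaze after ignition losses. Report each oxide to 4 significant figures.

Glass mass = 1315 pbw (batch 1686 − LOI 371.2).
Composition: Al2O3 19.38%, Na2O 13.30%, SiO2 50.08%, Li2O 3.220%, SrO 14.03%

Working values are printed, with 4-significant-digit rounding, on the page — the whole derivation holds full precision at all times. Exactly one rounding goes into every reported number. The derived quantities, including the yield, five oxide percentages, ignition loss, the totals, net glass mass, are computed using the weight values per 1315 pbw of glass in full float precision, as they appear in either problem or answer.
Oxide-by-oxide delivered mass:
  Al2O3: 159.2·0.6495 + 299.0·0.003000 + 562.3·0.2677 = 254.8 pbw
  Na2O: 402.6·0.4343 = 174.8 pbw
  SiO2: 299.0·0.9950 + 562.3·0.6422 = 658.6 pbw
  Li2O: 562.3·0.07530 = 42.34 pbw
  SrO: 263.2·0.7008 = 184.5 pbw
LOI: 263.2·0.2992 + 159.2·0.3505 + 299.0·0.002000 + 562.3·0.01480 + 402.6·0.5657 = 371.2 pbw
Resulting glass, batch − LOI: 1686 − 371.2 = 1315 pbw (consistent with Σ oxide mass)
oxide / glass × 100 gives the wt %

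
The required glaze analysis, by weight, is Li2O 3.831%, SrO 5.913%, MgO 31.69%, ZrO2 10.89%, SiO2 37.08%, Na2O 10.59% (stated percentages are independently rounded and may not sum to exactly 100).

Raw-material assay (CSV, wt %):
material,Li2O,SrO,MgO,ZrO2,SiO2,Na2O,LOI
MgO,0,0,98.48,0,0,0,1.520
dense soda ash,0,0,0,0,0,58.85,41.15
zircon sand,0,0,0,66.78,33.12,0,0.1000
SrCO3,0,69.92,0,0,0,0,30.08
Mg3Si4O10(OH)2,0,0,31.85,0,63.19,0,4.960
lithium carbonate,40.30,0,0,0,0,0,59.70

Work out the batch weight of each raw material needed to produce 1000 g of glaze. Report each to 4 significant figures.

Working values are shown with 4-significant-figure rounding when written out; the whole derivation holds full float precision from start to finish. Exactly one rounding lands on every reported result; derived quantities (yield, ignition loss, totals, net glass mass, the six compositions) are computed at full precision from the weighed amounts at 1000 g of glass, as set out in question or answer.
Target oxide masses per 1000 g glaze:
  Li2O: 3.831% × 1000 = 38.31 g
  SrO: 5.913% × 1000 = 59.13 g
  MgO: 31.69% × 1000 = 316.9 g
  ZrO2: 10.89% × 1000 = 108.9 g
  SiO2: 37.08% × 1000 = 370.8 g
  Na2O: 10.59% × 1000 = 105.9 g
Balance tally, oxide-wise, applying the batch weights above, at the basis given (oxide sums agree with the targets up to rounding of the answer):
  Li2O: 95.06·0.4030 = 38.31 g (target 38.31 g)
  SrO: 84.57·0.6992 = 59.13 g (target 59.13 g)
  MgO: 159.7·0.9848 + 501.3·0.3185 = 316.9 g (target 316.9 g)
  ZrO2: 163.1·0.6678 = 108.9 g (target 108.9 g)
  SiO2: 163.1·0.3312 + 501.3·0.6319 = 370.8 g (target 370.8 g)
  Na2O: 179.9·0.5885 = 105.9 g (target 105.9 g)
Glass-mass sanity pass: net batch after ignition = 1000 g (oxide target masses add up to 999.9 g; the stated basis being 1000 g — deltas are rounding alone).
Whole-batch sum: Σ batch = 1184 g; Σ batch·LOI gives LOI loss = 183.7 g; yield, glass over the total, = 84.48%.

Batch per 1000 g glaze:
  MgO: 159.7 g
  dense soda ash: 179.9 g
  zircon sand: 163.1 g
  SrCO3: 84.57 g
  Mg3Si4O10(OH)2: 501.3 g
  lithium carbonate: 95.06 g
Total batch = 1184 g; LOI loss = 183.7 g; yield = 84.48%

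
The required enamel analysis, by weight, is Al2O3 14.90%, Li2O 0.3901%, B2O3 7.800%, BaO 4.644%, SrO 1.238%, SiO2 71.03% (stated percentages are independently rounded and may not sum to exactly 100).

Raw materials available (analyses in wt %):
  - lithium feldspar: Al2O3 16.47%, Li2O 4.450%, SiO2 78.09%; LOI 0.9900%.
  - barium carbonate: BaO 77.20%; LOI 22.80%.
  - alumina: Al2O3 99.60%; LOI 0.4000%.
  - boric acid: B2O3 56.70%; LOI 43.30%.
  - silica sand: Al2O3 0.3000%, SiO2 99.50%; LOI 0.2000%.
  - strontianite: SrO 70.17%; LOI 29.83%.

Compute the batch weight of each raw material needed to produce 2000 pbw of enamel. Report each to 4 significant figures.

Batch per 2000 pbw enamel:
  lithium feldspar: 175.3 pbw
  barium carbonate: 120.3 pbw
  alumina: 266.3 pbw
  boric acid: 275.1 pbw
  silica sand: 1290 pbw
  strontianite: 35.29 pbw
Total batch = 2162 pbw; LOI loss = 162.5 pbw; yield = 92.49%

In-progress results are shown, rounded to 4 significant digits, as written. All internal work carries full float precision all the way through; every reported figure is rounded just once — all derived quantities, including LOI, totals, yield, glass mass, six oxide percentages, are computed using the weight values at 2000 pbw of glass at exact precision as given in the problem or the answer.
Target masses of each oxide per 2000 pbw enamel:
  Al2O3: 14.90% × 2000 = 298.0 pbw
  Li2O: 0.3901% × 2000 = 7.802 pbw
  B2O3: 7.800% × 2000 = 156.0 pbw
  BaO: 4.644% × 2000 = 92.88 pbw
  SrO: 1.238% × 2000 = 24.76 pbw
  SiO2: 71.03% × 2000 = 1421 pbw
Verifying the oxide balance from the weights as reported, versus the basis set out (oxide sums agree with the targets modulo rounding of the values):
  Al2O3: 175.3·0.1647 + 266.3·0.9960 + 1290·0.003000 = 298.0 pbw (target 298.0 pbw)
  Li2O: 175.3·0.04450 = 7.801 pbw (target 7.802 pbw)
  B2O3: 275.1·0.5670 = 156.0 pbw (target 156.0 pbw)
  BaO: 120.3·0.7720 = 92.87 pbw (target 92.88 pbw)
  SrO: 35.29·0.7017 = 24.76 pbw (target 24.76 pbw)
  SiO2: 175.3·0.7809 + 1290·0.9950 = 1420 pbw (target 1421 pbw)
Glass-mass closure: the batch minus its LOI: 2000 pbw (targets for the oxides total 2000 pbw; basis as stated: 2000 pbw — differing by rounding only).
Batch grand total — Σ batch = 2162 pbw; LOI loss = Σ batch·LOI = 162.5 pbw; yield: glass divided by total = 92.49%.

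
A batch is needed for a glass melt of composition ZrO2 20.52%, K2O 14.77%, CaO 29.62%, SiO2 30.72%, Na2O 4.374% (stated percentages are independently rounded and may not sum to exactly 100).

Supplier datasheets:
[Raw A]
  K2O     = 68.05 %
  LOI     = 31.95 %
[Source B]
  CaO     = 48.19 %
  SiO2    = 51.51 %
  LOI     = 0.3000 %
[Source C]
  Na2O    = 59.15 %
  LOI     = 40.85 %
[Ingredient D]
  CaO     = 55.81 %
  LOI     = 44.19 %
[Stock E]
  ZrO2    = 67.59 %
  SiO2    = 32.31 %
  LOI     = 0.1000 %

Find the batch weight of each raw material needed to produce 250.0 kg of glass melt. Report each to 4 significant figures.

Batch per 250.0 kg glass melt:
  Raw A: 54.26 kg
  Source B: 101.5 kg
  Source C: 18.49 kg
  Ingredient D: 45.05 kg
  Stock E: 75.90 kg
Total batch = 295.2 kg; LOI loss = 45.18 kg; yield = 84.70%

Mid-chain values appear, rounded to 4 significant digits, within the worked lines. Each numeric step runs at exact precision end to end. Exactly one rounding lands on each reported result; derived quantities, including the five compositions, totals, glass mass, yield, ignition loss, are re-derived starting from the weights for 250.0 kg of glass in full float precision, exactly as printed in question or answer.
The oxide mass targets at 250.0 kg glass melt:
  ZrO2: 20.52% × 250.0 = 51.30 kg
  K2O: 14.77% × 250.0 = 36.92 kg
  CaO: 29.62% × 250.0 = 74.05 kg
  SiO2: 30.72% × 250.0 = 76.80 kg
  Na2O: 4.374% × 250.0 = 10.94 kg
Sums-versus-targets review given the weights on record, against the basis in use (every target is met by its sum within answer rounding):
  ZrO2: 75.90·0.6759 = 51.30 kg (target 51.30 kg)
  K2O: 54.26·0.6805 = 36.92 kg (target 36.92 kg)
  CaO: 101.5·0.4819 + 45.05·0.5581 = 74.06 kg (target 74.05 kg)
  SiO2: 101.5·0.5151 + 75.90·0.3231 = 76.81 kg (target 76.80 kg)
  Na2O: 18.49·0.5915 = 10.94 kg (target 10.94 kg)
Auditing the glass mass value: batch Σ − ignition loss = 250.0 kg (oxide target masses add up to 250.0 kg; against the stated basis, 250.0 kg — a pure rounding effect).
Batch grand total — Σ batch = 295.2 kg; LOI loss = Σ batch·LOI = 45.18 kg; the yield ratio, glass ÷ batch: 84.70%.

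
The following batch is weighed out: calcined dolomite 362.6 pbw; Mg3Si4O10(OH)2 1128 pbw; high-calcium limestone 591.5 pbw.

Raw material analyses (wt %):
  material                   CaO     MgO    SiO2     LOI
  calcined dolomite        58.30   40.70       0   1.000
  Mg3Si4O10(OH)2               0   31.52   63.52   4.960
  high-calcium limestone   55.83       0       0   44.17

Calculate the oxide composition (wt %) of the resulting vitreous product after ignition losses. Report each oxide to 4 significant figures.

Glass mass = 1761 pbw (batch 2082 − LOI 320.8).
Composition: CaO 30.75%, MgO 28.57%, SiO2 40.68%

Every computation carries full float precision in all steps — intermediates are shown rounded to 4 significant digits between the steps — each reported result is rounded only once. All derived quantities are computed from the batch weights at 1761 pbw of glass in full float precision (the totals, ignition loss, the yield, three oxide percentages, glass mass), as quoted within problem or answer.
Oxide masses out of the charge:
  CaO: 362.6·0.5830 + 591.5·0.5583 = 541.6 pbw
  MgO: 362.6·0.4070 + 1128·0.3152 = 503.1 pbw
  SiO2: 1128·0.6352 = 716.5 pbw
LOI: 362.6·0.01000 + 1128·0.04960 + 591.5·0.4417 = 320.8 pbw
Resulting glass, batch − LOI: 2082 − 320.8 = 1761 pbw (= the summed oxide contributions)
wt % = oxide mass / glass mass × 100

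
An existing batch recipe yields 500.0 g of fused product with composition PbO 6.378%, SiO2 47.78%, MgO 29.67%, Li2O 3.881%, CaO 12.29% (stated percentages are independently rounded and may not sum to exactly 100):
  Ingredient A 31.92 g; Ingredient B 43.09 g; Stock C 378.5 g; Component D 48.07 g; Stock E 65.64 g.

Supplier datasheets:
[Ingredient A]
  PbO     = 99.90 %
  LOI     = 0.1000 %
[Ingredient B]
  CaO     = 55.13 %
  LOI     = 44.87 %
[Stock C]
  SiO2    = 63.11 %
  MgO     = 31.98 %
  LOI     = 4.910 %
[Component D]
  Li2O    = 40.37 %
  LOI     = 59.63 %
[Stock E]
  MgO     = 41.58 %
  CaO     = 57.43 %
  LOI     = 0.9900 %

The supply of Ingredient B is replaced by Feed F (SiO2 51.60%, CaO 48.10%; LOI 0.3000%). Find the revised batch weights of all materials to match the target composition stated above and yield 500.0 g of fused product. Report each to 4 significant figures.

All arithmetic holds exact precision in every operation; intermediates are shown (rounded to four significant figures) within the worked lines. Every reported result includes exactly one rounding; all derived quantities, including LOI, the yield, five oxide percentages, net glass mass, the totals, are computed using the weight values for 500.0 g of glass at full precision as quoted within the problem or the answer.
Target masses of each oxide per 500.0 g fused product:
  PbO: 6.378% × 500.0 = 31.89 g
  SiO2: 47.78% × 500.0 = 238.9 g
  MgO: 29.67% × 500.0 = 148.4 g
  Li2O: 3.881% × 500.0 = 19.40 g
  CaO: 12.29% × 500.0 = 61.45 g
Per-oxide balance check given the weights on record, against the basis in use (sums match the target masses up to rounding of the answer):
  PbO: 31.92·0.9990 = 31.89 g (target 31.89 g)
  SiO2: 28.21·0.5160 + 355.5·0.6311 = 238.9 g (target 238.9 g)
  MgO: 355.5·0.3198 + 83.37·0.4158 = 148.4 g (target 148.4 g)
  Li2O: 48.07·0.4037 = 19.41 g (target 19.40 g)
  CaO: 28.21·0.4810 + 83.37·0.5743 = 61.45 g (target 61.45 g)
Auditing the glass mass value: total batch − LOI = 500.0 g (per-oxide target masses sum to 500.0 g; with the basis standing at 500.0 g — any gap is answer rounding).
Batch grand total — Σ batch = 547.1 g; the LOI term Σ batch·LOI equals 47.06 g; yield: glass divided by total = 91.40%.

Revised batch per 500.0 g fused product:
  Ingredient A: 31.92 g
  Feed F: 28.21 g
  Stock C: 355.5 g
  Component D: 48.07 g
  Stock E: 83.37 g
Total batch = 547.1 g; LOI loss = 47.06 g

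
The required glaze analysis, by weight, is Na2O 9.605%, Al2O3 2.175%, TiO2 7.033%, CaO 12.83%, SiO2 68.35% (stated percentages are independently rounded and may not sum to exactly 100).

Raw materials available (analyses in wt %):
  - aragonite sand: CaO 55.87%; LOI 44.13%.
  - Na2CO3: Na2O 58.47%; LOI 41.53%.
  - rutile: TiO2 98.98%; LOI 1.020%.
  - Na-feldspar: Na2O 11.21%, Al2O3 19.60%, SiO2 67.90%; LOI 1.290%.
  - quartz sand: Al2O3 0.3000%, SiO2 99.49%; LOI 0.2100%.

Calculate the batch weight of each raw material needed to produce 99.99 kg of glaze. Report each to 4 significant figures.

Batch per 99.99 kg glaze:
  aragonite sand: 22.96 kg
  Na2CO3: 14.48 kg
  rutile: 7.105 kg
  Na-feldspar: 10.15 kg
  quartz sand: 61.77 kg
Total batch = 116.5 kg; LOI loss = 16.48 kg; yield = 85.85%

Intermediates are displayed rounded to 4 significant digits; the working math holds exact precision throughout; each reported value includes exactly one rounding — the derived quantities (the totals, five oxide percentages, yield, net glass mass, LOI) are carried in exact precision starting from the weights at 99.99 kg of glass exactly as shown in the question or the answer.
The oxide mass targets at 99.99 kg glaze:
  Na2O: 9.605% × 99.99 = 9.604 kg
  Al2O3: 2.175% × 99.99 = 2.175 kg
  TiO2: 7.033% × 99.99 = 7.032 kg
  CaO: 12.83% × 99.99 = 12.83 kg
  SiO2: 68.35% × 99.99 = 68.34 kg
Balance tally, oxide-wise, using the reported weights, on the stated basis (summed amounts equal target values net of answer rounding effects):
  Na2O: 14.48·0.5847 + 10.15·0.1121 = 9.604 kg (target 9.604 kg)
  Al2O3: 10.15·0.1960 + 61.77·0.003000 = 2.175 kg (target 2.175 kg)
  TiO2: 7.105·0.9898 = 7.033 kg (target 7.032 kg)
  CaO: 22.96·0.5587 = 12.83 kg (target 12.83 kg)
  SiO2: 10.15·0.6790 + 61.77·0.9949 = 68.35 kg (target 68.34 kg)
Consistency of the glass mass: the batch minus its LOI: 99.99 kg (the Σ of target masses is 99.98 kg; versus the stated basis of 99.99 kg — gaps are rounding artifacts).
Summing the batch: Σ batch = 116.5 kg; loss to ignition Σ batch·LOI = 16.48 kg; yield: glass divided by total = 85.85%.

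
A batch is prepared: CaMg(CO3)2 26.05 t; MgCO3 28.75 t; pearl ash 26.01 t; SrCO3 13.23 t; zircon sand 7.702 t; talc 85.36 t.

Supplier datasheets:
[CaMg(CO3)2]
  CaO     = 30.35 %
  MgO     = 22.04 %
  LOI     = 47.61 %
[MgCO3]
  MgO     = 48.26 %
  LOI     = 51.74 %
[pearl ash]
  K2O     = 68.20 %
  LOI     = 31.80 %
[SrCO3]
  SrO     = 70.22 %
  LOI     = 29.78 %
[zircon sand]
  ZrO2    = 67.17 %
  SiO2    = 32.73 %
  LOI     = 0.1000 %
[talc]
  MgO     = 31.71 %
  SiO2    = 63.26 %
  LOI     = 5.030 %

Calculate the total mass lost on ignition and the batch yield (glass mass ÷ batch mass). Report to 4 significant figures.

Each numeric step keeps full float precision all the way through. Mid-chain values are shown, with 4-significant-figure rounding, between the steps. A single rounding completes each reported number. The derived quantities (the yield, totals, six oxide percentages, glass mass, LOI) are computed at full float precision using the weight values on 143.3 t of glass, as set out in problem or answer.
LOI of each material in turn:
  CaMg(CO3)2: 26.05 × 0.4761 = 12.40 t
  MgCO3: 28.75 × 0.5174 = 14.88 t
  pearl ash: 26.01 × 0.3180 = 8.271 t
  SrCO3: 13.23 × 0.2978 = 3.940 t
  zircon sand: 7.702 × 0.001000 = 0.007702 t
  talc: 85.36 × 0.05030 = 4.294 t
Total LOI = 43.79 t
Glass = batch − LOI = 187.1 − 43.79 = 143.3 t

LOI loss = 43.79 t; glass = 143.3 t; yield = 76.60%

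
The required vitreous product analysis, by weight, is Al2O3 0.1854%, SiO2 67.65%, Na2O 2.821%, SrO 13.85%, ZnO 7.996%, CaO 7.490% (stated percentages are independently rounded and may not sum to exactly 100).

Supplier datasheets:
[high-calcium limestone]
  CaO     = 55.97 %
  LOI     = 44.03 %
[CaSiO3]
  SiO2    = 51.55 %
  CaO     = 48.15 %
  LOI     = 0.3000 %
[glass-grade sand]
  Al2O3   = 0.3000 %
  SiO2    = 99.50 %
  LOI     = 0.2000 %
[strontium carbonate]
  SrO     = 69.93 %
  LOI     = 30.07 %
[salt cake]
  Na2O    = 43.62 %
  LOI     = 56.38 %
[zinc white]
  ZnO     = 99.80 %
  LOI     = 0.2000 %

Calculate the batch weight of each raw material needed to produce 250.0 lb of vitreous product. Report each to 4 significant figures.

Batch per 250.0 lb vitreous product:
  high-calcium limestone: 7.760 lb
  CaSiO3: 29.87 lb
  glass-grade sand: 154.5 lb
  strontium carbonate: 49.51 lb
  salt cake: 16.17 lb
  zinc white: 20.03 lb
Total batch = 277.8 lb; LOI loss = 27.86 lb; yield = 89.97%

Mid-chain values are shown (rounded to 4 significant digits) on the page. The whole derivation maintains full float precision end to end — each reported result includes exactly one rounding; the derived quantities, including the six compositions, net glass mass, LOI, totals, the yield, are carried starting from the weights on 250.0 lb of glass at full float precision, as given in either problem or answer.
Oxide-by-oxide targets in 250.0 lb vitreous product:
  Al2O3: 0.1854% × 250.0 = 0.4635 lb
  SiO2: 67.65% × 250.0 = 169.1 lb
  Na2O: 2.821% × 250.0 = 7.052 lb
  SrO: 13.85% × 250.0 = 34.62 lb
  ZnO: 7.996% × 250.0 = 19.99 lb
  CaO: 7.490% × 250.0 = 18.73 lb
Checking each oxide sum working from each reported weight, on the stated basis (summed amounts equal target values inside rounding margins):
  Al2O3: 154.5·0.003000 = 0.4635 lb (target 0.4635 lb)
  SiO2: 29.87·0.5155 + 154.5·0.9950 = 169.1 lb (target 169.1 lb)
  Na2O: 16.17·0.4362 = 7.053 lb (target 7.052 lb)
  SrO: 49.51·0.6993 = 34.62 lb (target 34.62 lb)
  ZnO: 20.03·0.9980 = 19.99 lb (target 19.99 lb)
  CaO: 7.760·0.5597 + 29.87·0.4815 = 18.73 lb (target 18.73 lb)
Glass-mass bookkeeping: batch total minus LOI = 250.0 lb (the targets, summed, come to 250.0 lb; basis as stated: 250.0 lb — a pure rounding effect).
Total batch = Σ batch = 277.8 lb; ignition loss, Σ(batch × LOI) = 27.86 lb; as yield: glass ÷ batch → 89.97%.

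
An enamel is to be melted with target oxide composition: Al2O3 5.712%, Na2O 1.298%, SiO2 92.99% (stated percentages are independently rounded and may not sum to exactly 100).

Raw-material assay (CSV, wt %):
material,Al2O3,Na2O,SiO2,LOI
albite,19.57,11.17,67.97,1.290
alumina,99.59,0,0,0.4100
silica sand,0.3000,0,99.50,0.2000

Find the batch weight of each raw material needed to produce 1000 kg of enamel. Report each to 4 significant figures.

Batch per 1000 kg enamel:
  albite: 116.2 kg
  alumina: 31.94 kg
  silica sand: 855.2 kg
Total batch = 1003 kg; LOI loss = 3.340 kg; yield = 99.67%

In-progress results are shown, with 4-significant-figure rounding, on the page — every computation holds full float precision at all times. Every reported result includes exactly one rounding — derived quantities (the yield, the totals, ignition loss, three oxide percentages, net glass mass) are carried using the weight values per 1000 kg of glass in full precision, precisely as stated by either problem or answer.
Oxide-by-oxide targets in 1000 kg enamel:
  Al2O3: 5.712% × 1000 = 57.12 kg
  Na2O: 1.298% × 1000 = 12.98 kg
  SiO2: 92.99% × 1000 = 929.9 kg
A balance pass over the oxides, working from each reported weight, on the stated basis (oxide sums agree with the targets exact up to rounding of places):
  Al2O3: 116.2·0.1957 + 31.94·0.9959 + 855.2·0.003000 = 57.11 kg (target 57.12 kg)
  Na2O: 116.2·0.1117 = 12.98 kg (target 12.98 kg)
  SiO2: 116.2·0.6797 + 855.2·0.9950 = 929.9 kg (target 929.9 kg)
Auditing the glass mass value: batch Σ − ignition loss = 1000 kg (oxide target masses add up to 1000 kg; stated basis 1000 kg — any gap is answer rounding).
Batch grand total — Σ batch = 1003 kg; loss to ignition Σ batch·LOI = 3.340 kg; yield = glass ÷ total batch = 99.67%.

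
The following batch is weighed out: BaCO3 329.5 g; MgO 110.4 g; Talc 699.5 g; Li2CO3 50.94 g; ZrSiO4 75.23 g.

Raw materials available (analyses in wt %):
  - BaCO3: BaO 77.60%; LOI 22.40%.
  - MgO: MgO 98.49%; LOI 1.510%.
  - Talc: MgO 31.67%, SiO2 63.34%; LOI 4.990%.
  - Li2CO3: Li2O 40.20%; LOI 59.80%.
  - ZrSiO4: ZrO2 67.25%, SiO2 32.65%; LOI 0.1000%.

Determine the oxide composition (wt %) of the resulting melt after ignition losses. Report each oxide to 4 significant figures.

Glass mass = 1125 g (batch 1266 − LOI 140.9).
Composition: MgO 29.37%, Li2O 1.821%, BaO 22.74%, ZrO2 4.498%, SiO2 41.58%

Each numeric step keeps exact precision in all steps. Values along the way are printed rounded to four significant digits as written — every reported value receives exactly one rounding. All derived quantities, including the totals, net glass mass, the yield, LOI, the five compositions, are recomputed using the weight values at 1125 g of glass at full float precision as set out in either problem or answer.
Oxide masses out of the charge:
  MgO: 110.4·0.9849 + 699.5·0.3167 = 330.3 g
  Li2O: 50.94·0.4020 = 20.48 g
  BaO: 329.5·0.7760 = 255.7 g
  ZrO2: 75.23·0.6725 = 50.59 g
  SiO2: 699.5·0.6334 + 75.23·0.3265 = 467.6 g
LOI: 329.5·0.2240 + 110.4·0.01510 + 699.5·0.04990 + 50.94·0.5980 + 75.23·0.001000 = 140.9 g
Glass mass = batch − LOI = 1266 − 140.9 = 1125 g (matching Σ of the oxides)
wt %: oxide over glass, times 100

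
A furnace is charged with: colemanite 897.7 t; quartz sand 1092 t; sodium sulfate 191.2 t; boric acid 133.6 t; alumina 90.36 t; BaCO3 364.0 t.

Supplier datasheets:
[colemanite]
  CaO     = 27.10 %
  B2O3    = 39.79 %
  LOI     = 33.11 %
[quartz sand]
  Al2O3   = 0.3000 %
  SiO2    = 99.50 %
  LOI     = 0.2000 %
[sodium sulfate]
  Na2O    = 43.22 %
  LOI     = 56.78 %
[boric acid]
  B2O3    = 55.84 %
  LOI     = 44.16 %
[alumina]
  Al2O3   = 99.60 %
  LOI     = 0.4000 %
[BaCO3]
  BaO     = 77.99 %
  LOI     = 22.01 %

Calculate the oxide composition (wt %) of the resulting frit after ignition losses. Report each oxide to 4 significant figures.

In-progress results are displayed rounded off to 4 significant figures when written out — full float precision is held end to end. Each reported figure undergoes a single rounding. The derived quantities are rebuilt from the weighed amounts on 2221 t of glass at full precision (totals, LOI, yield, net glass mass, six oxide percentages) as set out in the problem or the answer.
Oxide-by-oxide delivered mass:
  Al2O3: 1092·0.003000 + 90.36·0.9960 = 93.27 t
  CaO: 897.7·0.2710 = 243.3 t
  BaO: 364.0·0.7799 = 283.9 t
  SiO2: 1092·0.9950 = 1087 t
  Na2O: 191.2·0.4322 = 82.64 t
  B2O3: 897.7·0.3979 + 133.6·0.5584 = 431.8 t
LOI: 897.7·0.3311 + 1092·0.002000 + 191.2·0.5678 + 133.6·0.4416 + 90.36·0.004000 + 364.0·0.2201 = 547.5 t
The glass mass, total less LOI, = 2769 − 547.5 = 2221 t (= the summed oxide contributions)
percent share: oxide ÷ glass, ×100

Glass mass = 2221 t (batch 2769 − LOI 547.5).
Composition: Al2O3 4.199%, CaO 10.95%, BaO 12.78%, SiO2 48.91%, Na2O 3.720%, B2O3 19.44%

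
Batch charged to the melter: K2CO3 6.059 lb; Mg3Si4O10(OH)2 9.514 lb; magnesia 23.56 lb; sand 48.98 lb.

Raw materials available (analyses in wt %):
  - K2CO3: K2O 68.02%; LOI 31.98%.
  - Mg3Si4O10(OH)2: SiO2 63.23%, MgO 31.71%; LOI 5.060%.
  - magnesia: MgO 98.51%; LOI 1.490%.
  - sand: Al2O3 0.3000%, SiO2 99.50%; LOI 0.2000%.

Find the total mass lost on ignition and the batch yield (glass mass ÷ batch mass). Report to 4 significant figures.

Every computation holds full float precision from first step to last; the intermediate values are displayed with 4-significant-digit rounding at each printed step; a single rounding finalizes every reported result. The derived quantities are rebuilt using the weight values for 85.24 lb of glass in full float precision (the totals, ignition loss, the four compositions, net glass mass, yield), as set out in question or answer.
Ignition loss by material:
  K2CO3: 6.059 × 0.3198 = 1.938 lb
  Mg3Si4O10(OH)2: 9.514 × 0.05060 = 0.4814 lb
  magnesia: 23.56 × 0.01490 = 0.3510 lb
  sand: 48.98 × 0.002000 = 0.09796 lb
Total LOI = 2.868 lb
Glass = batch − LOI = 88.11 − 2.868 = 85.24 lb

LOI loss = 2.868 lb; glass = 85.24 lb; yield = 96.74%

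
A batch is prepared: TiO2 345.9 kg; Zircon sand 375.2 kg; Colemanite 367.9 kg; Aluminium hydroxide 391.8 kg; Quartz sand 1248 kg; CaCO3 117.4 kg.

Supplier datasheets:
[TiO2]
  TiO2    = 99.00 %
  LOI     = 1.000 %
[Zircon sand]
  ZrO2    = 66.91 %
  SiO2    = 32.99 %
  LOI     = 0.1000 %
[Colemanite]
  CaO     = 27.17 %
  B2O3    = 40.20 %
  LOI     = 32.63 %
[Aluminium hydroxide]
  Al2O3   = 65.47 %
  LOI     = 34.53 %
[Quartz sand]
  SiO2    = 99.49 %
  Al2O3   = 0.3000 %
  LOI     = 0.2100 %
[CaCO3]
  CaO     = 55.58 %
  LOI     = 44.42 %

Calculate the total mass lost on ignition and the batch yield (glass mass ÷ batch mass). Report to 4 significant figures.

Each numeric step maintains exact precision at each step — intermediates are rounded off to 4 significant figures when quoted — every reported number is rounded once only; all derived quantities (totals, six oxide percentages, glass mass, yield, LOI) are carried in full precision starting from the weights per 2532 kg of glass as given in the question or the answer.
Loss on ignition, line by line:
  TiO2: 345.9 × 0.01000 = 3.459 kg
  Zircon sand: 375.2 × 0.001000 = 0.3752 kg
  Colemanite: 367.9 × 0.3263 = 120.0 kg
  Aluminium hydroxide: 391.8 × 0.3453 = 135.3 kg
  Quartz sand: 1248 × 0.002100 = 2.621 kg
  CaCO3: 117.4 × 0.4442 = 52.15 kg
Total LOI = 313.9 kg
Glass = batch − LOI = 2846 − 313.9 = 2532 kg

LOI loss = 313.9 kg; glass = 2532 kg; yield = 88.97%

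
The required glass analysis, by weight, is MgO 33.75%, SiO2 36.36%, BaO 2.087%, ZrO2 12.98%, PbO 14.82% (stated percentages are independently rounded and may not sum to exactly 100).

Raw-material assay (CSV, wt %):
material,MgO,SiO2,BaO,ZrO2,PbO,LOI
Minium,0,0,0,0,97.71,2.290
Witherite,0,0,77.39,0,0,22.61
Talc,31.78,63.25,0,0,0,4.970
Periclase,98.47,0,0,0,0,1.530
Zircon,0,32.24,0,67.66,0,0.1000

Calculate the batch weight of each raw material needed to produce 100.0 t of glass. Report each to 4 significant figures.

Batch per 100.0 t glass:
  Minium: 15.17 t
  Witherite: 2.697 t
  Talc: 47.71 t
  Periclase: 18.88 t
  Zircon: 19.18 t
Total batch = 103.6 t; LOI loss = 3.636 t; yield = 96.49%

The working math runs at exact precision all the way through — working values are shown, rounded to four significant digits, as written; a single rounding completes each reported result — all derived quantities (the yield, the totals, five oxide percentages, net glass mass, LOI) are carried in full float precision from the batch weights for 100.0 t of glass, as set out in problem or answer.
Per-oxide target masses for 100.0 t glass:
  MgO: 33.75% × 100.0 = 33.75 t
  SiO2: 36.36% × 100.0 = 36.36 t
  BaO: 2.087% × 100.0 = 2.087 t
  ZrO2: 12.98% × 100.0 = 12.98 t
  PbO: 14.82% × 100.0 = 14.82 t
Sums-versus-targets review with the batch weights as given, for the quoted basis mass (summed amounts equal target values inside rounding margins):
  MgO: 47.71·0.3178 + 18.88·0.9847 = 33.75 t (target 33.75 t)
  SiO2: 47.71·0.6325 + 19.18·0.3224 = 36.36 t (target 36.36 t)
  BaO: 2.697·0.7739 = 2.087 t (target 2.087 t)
  ZrO2: 19.18·0.6766 = 12.98 t (target 12.98 t)
  PbO: 15.17·0.9771 = 14.82 t (target 14.82 t)
Glass mass check: batch Σ − ignition loss = 100.0 t (oxide target masses add up to 100.0 t; basis as stated: 100.0 t — differing by rounding only).
Whole-batch sum: Σ batch = 103.6 t; loss to ignition Σ batch·LOI = 3.636 t; as yield: glass ÷ batch → 96.49%.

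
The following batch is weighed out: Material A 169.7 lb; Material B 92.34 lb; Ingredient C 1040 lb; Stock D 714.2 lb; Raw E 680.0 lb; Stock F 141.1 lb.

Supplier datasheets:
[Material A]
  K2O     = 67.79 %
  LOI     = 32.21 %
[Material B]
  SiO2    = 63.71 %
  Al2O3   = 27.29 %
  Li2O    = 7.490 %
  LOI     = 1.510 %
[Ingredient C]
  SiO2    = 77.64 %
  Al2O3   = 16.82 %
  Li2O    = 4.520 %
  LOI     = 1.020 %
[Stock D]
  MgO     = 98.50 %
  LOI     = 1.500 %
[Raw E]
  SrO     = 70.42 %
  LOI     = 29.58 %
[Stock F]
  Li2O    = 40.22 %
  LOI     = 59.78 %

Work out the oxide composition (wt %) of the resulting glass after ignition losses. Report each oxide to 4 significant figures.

Glass mass = 2474 lb (batch 2837 − LOI 362.9).
Composition: K2O 4.649%, SrO 19.35%, SiO2 35.01%, MgO 28.43%, Al2O3 8.088%, Li2O 4.473%

All arithmetic maintains full precision from start to finish. Values along the way appear (rounded to four significant figures) at each printed step — a single rounding produces every reported value; all derived quantities (the six compositions, ignition loss, the yield, glass mass, the totals) are recomputed using the weight values for 2474 lb of glass in full float precision as quoted within the problem or answer text.
Oxide masses out of the charge:
  K2O: 169.7·0.6779 = 115.0 lb
  SrO: 680.0·0.7042 = 478.9 lb
  SiO2: 92.34·0.6371 + 1040·0.7764 = 866.3 lb
  MgO: 714.2·0.9850 = 703.5 lb
  Al2O3: 92.34·0.2729 + 1040·0.1682 = 200.1 lb
  Li2O: 92.34·0.07490 + 1040·0.04520 + 141.1·0.4022 = 110.7 lb
LOI: 169.7·0.3221 + 92.34·0.01510 + 1040·0.01020 + 714.2·0.01500 + 680.0·0.2958 + 141.1·0.5978 = 362.9 lb
Glass mass = batch − LOI = 2837 − 362.9 = 2474 lb (matching Σ of the oxides)
wt % = 100 × oxide mass / glass mass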